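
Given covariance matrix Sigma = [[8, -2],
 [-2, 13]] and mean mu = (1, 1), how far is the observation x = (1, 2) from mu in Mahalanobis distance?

Step 1 — centre the observation: (x - mu) = (0, 1).

Step 2 — invert Sigma. det(Sigma) = 8·13 - (-2)² = 100.
  Sigma^{-1} = (1/det) · [[d, -b], [-b, a]] = [[0.13, 0.02],
 [0.02, 0.08]].

Step 3 — form the quadratic (x - mu)^T · Sigma^{-1} · (x - mu):
  Sigma^{-1} · (x - mu) = (0.02, 0.08).
  (x - mu)^T · [Sigma^{-1} · (x - mu)] = (0)·(0.02) + (1)·(0.08) = 0.08.

Step 4 — take square root: d = √(0.08) ≈ 0.2828.

d(x, mu) = √(0.08) ≈ 0.2828


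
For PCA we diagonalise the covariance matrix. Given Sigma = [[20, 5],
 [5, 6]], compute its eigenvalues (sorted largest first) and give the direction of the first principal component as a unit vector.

Step 1 — characteristic polynomial of 2×2 Sigma:
  det(Sigma - λI) = λ² - trace · λ + det = 0.
  trace = 20 + 6 = 26, det = 20·6 - (5)² = 95.
Step 2 — discriminant:
  Δ = trace² - 4·det = 676 - 380 = 296.
Step 3 — eigenvalues:
  λ = (trace ± √Δ)/2 = (26 ± 17.2047)/2,
  λ_1 = 21.6023,  λ_2 = 4.3977.

Step 4 — unit eigenvector for λ_1: solve (Sigma - λ_1 I)v = 0. First row:
  (20 - 21.6023)·v_x + (5)·v_y = 0, i.e. (-1.6023)·v_x + (5)·v_y = 0,
  so v ∝ (b, λ_1 - a) = (5, 1.6023) = u.
  ||u|| = √((5)² + (1.6023)²) = √(27.5674) ≈ 5.2505,
  v_1 = u/||u|| ≈ (0.9523, 0.3052) (||v_1|| = 1).

λ_1 = 21.6023,  λ_2 = 4.3977;  v_1 ≈ (0.9523, 0.3052)


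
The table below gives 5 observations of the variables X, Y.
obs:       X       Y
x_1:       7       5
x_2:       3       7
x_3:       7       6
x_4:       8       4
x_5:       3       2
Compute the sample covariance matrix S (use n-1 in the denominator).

Step 1 — column means:
  mean(X) = (7 + 3 + 7 + 8 + 3) / 5 = 28/5 = 5.6
  mean(Y) = (5 + 7 + 6 + 4 + 2) / 5 = 24/5 = 4.8

Step 2 — sample covariance S[i,j] = (1/(n-1)) · Σ_k (x_{k,i} - mean_i) · (x_{k,j} - mean_j), with n-1 = 4.
  S[X,X] = ((1.4)·(1.4) + (-2.6)·(-2.6) + (1.4)·(1.4) + (2.4)·(2.4) + (-2.6)·(-2.6)) / 4 = 23.2/4 = 5.8
  S[X,Y] = ((1.4)·(0.2) + (-2.6)·(2.2) + (1.4)·(1.2) + (2.4)·(-0.8) + (-2.6)·(-2.8)) / 4 = 1.6/4 = 0.4
  S[Y,Y] = ((0.2)·(0.2) + (2.2)·(2.2) + (1.2)·(1.2) + (-0.8)·(-0.8) + (-2.8)·(-2.8)) / 4 = 14.8/4 = 3.7

S is symmetric (S[j,i] = S[i,j]). Assembling:

S = [[5.8, 0.4],
 [0.4, 3.7]]


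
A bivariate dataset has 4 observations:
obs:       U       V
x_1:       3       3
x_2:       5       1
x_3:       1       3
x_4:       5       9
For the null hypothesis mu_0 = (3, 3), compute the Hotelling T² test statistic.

Step 1 — sample mean vector:
  mean(U) = (3 + 5 + 1 + 5) / 4 = 14/4 = 3.5
  mean(V) = (3 + 1 + 3 + 9) / 4 = 16/4 = 4
  x̄ = (3.5, 4),  deviation x̄ - mu_0 = (3.5, 4) - (3, 3) = (0.5, 1).

Step 2 — sample covariance matrix, S[i,j] = (1/(n-1)) · Σ_k (x_{k,i} - mean_i) · (x_{k,j} - mean_j), divisor n-1 = 3:
  S[U,U] = ((-0.5)·(-0.5) + (1.5)·(1.5) + (-2.5)·(-2.5) + (1.5)·(1.5)) / 3 = 11/3 = 3.6667
  S[U,V] = ((-0.5)·(-1) + (1.5)·(-3) + (-2.5)·(-1) + (1.5)·(5)) / 3 = 6/3 = 2
  S[V,V] = ((-1)·(-1) + (-3)·(-3) + (-1)·(-1) + (5)·(5)) / 3 = 36/3 = 12
  S = [[3.6667, 2],
 [2, 12]].

Step 3 — invert S. det(S) = 3.6667·12 - (2)² = 40.
  S^{-1} = (1/det) · [[d, -b], [-b, a]] = [[0.3, -0.05],
 [-0.05, 0.0917]].

Step 4 — quadratic form (x̄ - mu_0)^T · S^{-1} · (x̄ - mu_0):
  S^{-1} · (x̄ - mu_0) = (0.1, 0.0667),
  (x̄ - mu_0)^T · [...] = (0.5)·(0.1) + (1)·(0.0667) = 0.1167.

Step 5 — scale by n: T² = 4 · 0.1167 = 0.4667.

T² ≈ 0.4667


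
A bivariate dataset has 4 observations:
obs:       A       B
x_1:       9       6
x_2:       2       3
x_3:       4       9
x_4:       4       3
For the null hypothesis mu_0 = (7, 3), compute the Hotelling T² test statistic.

Step 1 — sample mean vector:
  mean(A) = (9 + 2 + 4 + 4) / 4 = 19/4 = 4.75
  mean(B) = (6 + 3 + 9 + 3) / 4 = 21/4 = 5.25
  x̄ = (4.75, 5.25),  deviation x̄ - mu_0 = (4.75, 5.25) - (7, 3) = (-2.25, 2.25).

Step 2 — sample covariance matrix, S[i,j] = (1/(n-1)) · Σ_k (x_{k,i} - mean_i) · (x_{k,j} - mean_j), divisor n-1 = 3:
  S[A,A] = ((4.25)·(4.25) + (-2.75)·(-2.75) + (-0.75)·(-0.75) + (-0.75)·(-0.75)) / 3 = 26.75/3 = 8.9167
  S[A,B] = ((4.25)·(0.75) + (-2.75)·(-2.25) + (-0.75)·(3.75) + (-0.75)·(-2.25)) / 3 = 8.25/3 = 2.75
  S[B,B] = ((0.75)·(0.75) + (-2.25)·(-2.25) + (3.75)·(3.75) + (-2.25)·(-2.25)) / 3 = 24.75/3 = 8.25
  S = [[8.9167, 2.75],
 [2.75, 8.25]].

Step 3 — invert S. det(S) = 8.9167·8.25 - (2.75)² = 66.
  S^{-1} = (1/det) · [[d, -b], [-b, a]] = [[0.125, -0.0417],
 [-0.0417, 0.1351]].

Step 4 — quadratic form (x̄ - mu_0)^T · S^{-1} · (x̄ - mu_0):
  S^{-1} · (x̄ - mu_0) = (-0.375, 0.3977),
  (x̄ - mu_0)^T · [...] = (-2.25)·(-0.375) + (2.25)·(0.3977) = 1.7386.

Step 5 — scale by n: T² = 4 · 1.7386 = 6.9545.

T² ≈ 6.9545


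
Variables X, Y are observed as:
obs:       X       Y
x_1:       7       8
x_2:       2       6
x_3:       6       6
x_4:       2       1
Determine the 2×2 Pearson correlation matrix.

Step 1 — column means:
  mean(X) = (7 + 2 + 6 + 2) / 4 = 17/4 = 4.25
  mean(Y) = (8 + 6 + 6 + 1) / 4 = 21/4 = 5.25

Step 2 — sample variances and covariances s[i,j] = (1/(n-1)) · Σ_k (x_{k,i} - mean_i) · (x_{k,j} - mean_j), with n-1 = 3:
  s[X,X] = ((2.75)·(2.75) + (-2.25)·(-2.25) + (1.75)·(1.75) + (-2.25)·(-2.25)) / 3 = 20.75/3 = 6.9167
  s[X,Y] = ((2.75)·(2.75) + (-2.25)·(0.75) + (1.75)·(0.75) + (-2.25)·(-4.25)) / 3 = 16.75/3 = 5.5833
  s[Y,Y] = ((2.75)·(2.75) + (0.75)·(0.75) + (0.75)·(0.75) + (-4.25)·(-4.25)) / 3 = 26.75/3 = 8.9167
  Sample standard deviations s_i = √(s[i,i]):
  s(X) = √(6.9167) = 2.63
  s(Y) = √(8.9167) = 2.9861

Step 3 — r_{ij} = s_{ij} / (s_i · s_j):
  r[X,X] = 1 (diagonal).
  r[X,Y] = 5.5833 / (2.63 · 2.9861) = 5.5833 / 7.8533 = 0.711
  r[Y,Y] = 1 (diagonal).

R is symmetric with unit diagonal. Assembling:

R = [[1, 0.711],
 [0.711, 1]]


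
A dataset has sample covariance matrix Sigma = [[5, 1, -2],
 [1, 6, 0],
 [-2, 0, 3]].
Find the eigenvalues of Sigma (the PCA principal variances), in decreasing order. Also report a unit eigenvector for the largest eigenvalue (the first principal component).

Step 1 — characteristic polynomial p(λ) = det(λI - Sigma) = λ³ - tr·λ² + c_1·λ - det, where tr = trace, c_1 = sum of the principal 2×2 minors, det = det(Sigma):
  tr = 5 + 6 + 3 = 14,
  c_1 = (5·6 - (1)²) + (5·3 - (-2)²) + (6·3 - (0)²) = 29 + 11 + 18 = 58,
  det = 5·(6·3 - (0)²) - (1)·((1)·3 - (0)·(-2)) + (-2)·((1)·(0) - 6·(-2)) = 5·(18) - (1)·(3) + (-2)·(12) = 63.
  So p(λ) = λ³ - 14λ² + 58λ - 63.
Step 2 — look for an integer root (rational root theorem: any rational root is an integer divisor of 63). Testing λ = 7:
  p(7) = 343 - 686 + 406 - 63 = 0  ✓
  Dividing out (λ - 7): p(λ) = (λ - 7)(λ² - 7λ + 9).
Step 3 — remaining eigenvalues from the quadratic λ² - 7λ + 9 = 0:
  Δ = 7² - 4·9 = 49 - 36 = 13,  λ = (7 ± √13)/2 = (7 ± 3.6056)/2 ≈ 5.3028 or 1.6972.
  Sorted: λ_1 = 7,  λ_2 = 5.3028,  λ_3 = 1.6972  (check: sum = 14 = tr ✓).

Step 4 — unit eigenvector for λ_1 = 7: v spans the null space of (Sigma - λ_1 I), whose rows are
  r_1 = (-2, 1, -2),  r_2 = (1, -1, 0),  r_3 = (-2, 0, -4).
  v is orthogonal to every row, so take v ∝ r_1 × r_2 = ((1)·(0) - (-2)·(-1), (-2)·(1) - (-2)·(0), (-2)·(-1) - (1)·(1)) = (-2, -2, 1).
  Rescale (multiply by -1 so the first nonzero entry is positive): u = (2, 2, -1).
  ||u|| = √((2)² + (2)² + (-1)²) = √(9) = 3,  v_1 = u/||u|| ≈ (0.6667, 0.6667, -0.3333) (||v_1|| = 1).

λ_1 = 7,  λ_2 = 5.3028,  λ_3 = 1.6972;  v_1 ≈ (0.6667, 0.6667, -0.3333)


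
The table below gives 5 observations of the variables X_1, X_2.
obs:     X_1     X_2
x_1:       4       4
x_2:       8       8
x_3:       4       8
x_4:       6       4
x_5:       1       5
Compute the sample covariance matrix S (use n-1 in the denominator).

Step 1 — column means:
  mean(X_1) = (4 + 8 + 4 + 6 + 1) / 5 = 23/5 = 4.6
  mean(X_2) = (4 + 8 + 8 + 4 + 5) / 5 = 29/5 = 5.8

Step 2 — sample covariance S[i,j] = (1/(n-1)) · Σ_k (x_{k,i} - mean_i) · (x_{k,j} - mean_j), with n-1 = 4.
  S[X_1,X_1] = ((-0.6)·(-0.6) + (3.4)·(3.4) + (-0.6)·(-0.6) + (1.4)·(1.4) + (-3.6)·(-3.6)) / 4 = 27.2/4 = 6.8
  S[X_1,X_2] = ((-0.6)·(-1.8) + (3.4)·(2.2) + (-0.6)·(2.2) + (1.4)·(-1.8) + (-3.6)·(-0.8)) / 4 = 7.6/4 = 1.9
  S[X_2,X_2] = ((-1.8)·(-1.8) + (2.2)·(2.2) + (2.2)·(2.2) + (-1.8)·(-1.8) + (-0.8)·(-0.8)) / 4 = 16.8/4 = 4.2

S is symmetric (S[j,i] = S[i,j]). Assembling:

S = [[6.8, 1.9],
 [1.9, 4.2]]


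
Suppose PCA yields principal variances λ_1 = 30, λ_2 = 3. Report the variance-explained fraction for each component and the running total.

Step 1 — total variance = trace(Sigma) = Σ λ_i = 30 + 3 = 33.

Step 2 — fraction explained by component i = λ_i / Σ λ:
  PC1: 30/33 = 0.9091
  PC2: 3/33 = 0.0909

Step 3 — cumulative fraction after k components = (λ_1 + ... + λ_k) / Σ λ:
  k = 1: 30/33 = 0.9091
  k = 2: (30 + 3)/33 = 33/33 = 1

Summary (fraction, with percent):

explained: PC1 0.9091 (90.91%), PC2 0.0909 (9.09%);  cumulative: 0.9091, 1


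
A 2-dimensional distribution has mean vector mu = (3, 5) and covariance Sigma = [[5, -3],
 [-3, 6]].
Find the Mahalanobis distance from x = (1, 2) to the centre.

Step 1 — centre the observation: (x - mu) = (-2, -3).

Step 2 — invert Sigma. det(Sigma) = 5·6 - (-3)² = 21.
  Sigma^{-1} = (1/det) · [[d, -b], [-b, a]] = [[0.2857, 0.1429],
 [0.1429, 0.2381]].

Step 3 — form the quadratic (x - mu)^T · Sigma^{-1} · (x - mu):
  Sigma^{-1} · (x - mu) = (-1, -1).
  (x - mu)^T · [Sigma^{-1} · (x - mu)] = (-2)·(-1) + (-3)·(-1) = 5.

Step 4 — take square root: d = √(5) ≈ 2.2361.

d(x, mu) = √(5) ≈ 2.2361


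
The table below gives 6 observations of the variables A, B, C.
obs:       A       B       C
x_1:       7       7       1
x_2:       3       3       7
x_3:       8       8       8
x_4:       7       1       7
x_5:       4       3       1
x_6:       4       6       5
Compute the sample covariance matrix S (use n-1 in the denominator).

Step 1 — column means:
  mean(A) = (7 + 3 + 8 + 7 + 4 + 4) / 6 = 33/6 = 5.5
  mean(B) = (7 + 3 + 8 + 1 + 3 + 6) / 6 = 28/6 = 4.6667
  mean(C) = (1 + 7 + 8 + 7 + 1 + 5) / 6 = 29/6 = 4.8333

Step 2 — sample covariance S[i,j] = (1/(n-1)) · Σ_k (x_{k,i} - mean_i) · (x_{k,j} - mean_j), with n-1 = 5.
  S[A,A] = ((1.5)·(1.5) + (-2.5)·(-2.5) + (2.5)·(2.5) + (1.5)·(1.5) + (-1.5)·(-1.5) + (-1.5)·(-1.5)) / 5 = 21.5/5 = 4.3
  S[A,B] = ((1.5)·(2.3333) + (-2.5)·(-1.6667) + (2.5)·(3.3333) + (1.5)·(-3.6667) + (-1.5)·(-1.6667) + (-1.5)·(1.3333)) / 5 = 11/5 = 2.2
  S[A,C] = ((1.5)·(-3.8333) + (-2.5)·(2.1667) + (2.5)·(3.1667) + (1.5)·(2.1667) + (-1.5)·(-3.8333) + (-1.5)·(0.1667)) / 5 = 5.5/5 = 1.1
  S[B,B] = ((2.3333)·(2.3333) + (-1.6667)·(-1.6667) + (3.3333)·(3.3333) + (-3.6667)·(-3.6667) + (-1.6667)·(-1.6667) + (1.3333)·(1.3333)) / 5 = 37.3333/5 = 7.4667
  S[B,C] = ((2.3333)·(-3.8333) + (-1.6667)·(2.1667) + (3.3333)·(3.1667) + (-3.6667)·(2.1667) + (-1.6667)·(-3.8333) + (1.3333)·(0.1667)) / 5 = -3.3333/5 = -0.6667
  S[C,C] = ((-3.8333)·(-3.8333) + (2.1667)·(2.1667) + (3.1667)·(3.1667) + (2.1667)·(2.1667) + (-3.8333)·(-3.8333) + (0.1667)·(0.1667)) / 5 = 48.8333/5 = 9.7667

S is symmetric (S[j,i] = S[i,j]). Assembling:

S = [[4.3, 2.2, 1.1],
 [2.2, 7.4667, -0.6667],
 [1.1, -0.6667, 9.7667]]


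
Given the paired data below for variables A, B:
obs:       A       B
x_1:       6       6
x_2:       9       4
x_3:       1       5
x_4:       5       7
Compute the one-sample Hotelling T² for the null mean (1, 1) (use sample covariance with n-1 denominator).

Step 1 — sample mean vector:
  mean(A) = (6 + 9 + 1 + 5) / 4 = 21/4 = 5.25
  mean(B) = (6 + 4 + 5 + 7) / 4 = 22/4 = 5.5
  x̄ = (5.25, 5.5),  deviation x̄ - mu_0 = (5.25, 5.5) - (1, 1) = (4.25, 4.5).

Step 2 — sample covariance matrix, S[i,j] = (1/(n-1)) · Σ_k (x_{k,i} - mean_i) · (x_{k,j} - mean_j), divisor n-1 = 3:
  S[A,A] = ((0.75)·(0.75) + (3.75)·(3.75) + (-4.25)·(-4.25) + (-0.25)·(-0.25)) / 3 = 32.75/3 = 10.9167
  S[A,B] = ((0.75)·(0.5) + (3.75)·(-1.5) + (-4.25)·(-0.5) + (-0.25)·(1.5)) / 3 = -3.5/3 = -1.1667
  S[B,B] = ((0.5)·(0.5) + (-1.5)·(-1.5) + (-0.5)·(-0.5) + (1.5)·(1.5)) / 3 = 5/3 = 1.6667
  S = [[10.9167, -1.1667],
 [-1.1667, 1.6667]].

Step 3 — invert S. det(S) = 10.9167·1.6667 - (-1.1667)² = 16.8333.
  S^{-1} = (1/det) · [[d, -b], [-b, a]] = [[0.099, 0.0693],
 [0.0693, 0.6485]].

Step 4 — quadratic form (x̄ - mu_0)^T · S^{-1} · (x̄ - mu_0):
  S^{-1} · (x̄ - mu_0) = (0.7327, 3.2129),
  (x̄ - mu_0)^T · [...] = (4.25)·(0.7327) + (4.5)·(3.2129) = 17.5718.

Step 5 — scale by n: T² = 4 · 17.5718 = 70.2871.

T² ≈ 70.2871


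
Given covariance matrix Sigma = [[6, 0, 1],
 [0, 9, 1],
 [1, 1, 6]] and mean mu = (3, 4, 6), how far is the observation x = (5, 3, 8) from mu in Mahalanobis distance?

Step 1 — centre the observation: (x - mu) = (2, -1, 2).

Step 2 — invert Sigma (cofactor / det for 3×3, or solve directly):
  Sigma^{-1} = [[0.1715, 0.0032, -0.0291],
 [0.0032, 0.1133, -0.0194],
 [-0.0291, -0.0194, 0.1748]].

Step 3 — form the quadratic (x - mu)^T · Sigma^{-1} · (x - mu):
  Sigma^{-1} · (x - mu) = (0.2816, -0.1456, 0.3107).
  (x - mu)^T · [Sigma^{-1} · (x - mu)] = (2)·(0.2816) + (-1)·(-0.1456) + (2)·(0.3107) = 1.3301.

Step 4 — take square root: d = √(1.3301) ≈ 1.1533.

d(x, mu) = √(1.3301) ≈ 1.1533


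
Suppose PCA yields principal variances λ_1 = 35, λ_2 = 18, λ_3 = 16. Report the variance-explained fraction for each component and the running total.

Step 1 — total variance = trace(Sigma) = Σ λ_i = 35 + 18 + 16 = 69.

Step 2 — fraction explained by component i = λ_i / Σ λ:
  PC1: 35/69 = 0.5072
  PC2: 18/69 = 0.2609
  PC3: 16/69 = 0.2319

Step 3 — cumulative fraction after k components = (λ_1 + ... + λ_k) / Σ λ:
  k = 1: 35/69 = 0.5072
  k = 2: (35 + 18)/69 = 53/69 = 0.7681
  k = 3: (35 + 18 + 16)/69 = 69/69 = 1

Summary (fraction, with percent):

explained: PC1 0.5072 (50.72%), PC2 0.2609 (26.09%), PC3 0.2319 (23.19%);  cumulative: 0.5072, 0.7681, 1


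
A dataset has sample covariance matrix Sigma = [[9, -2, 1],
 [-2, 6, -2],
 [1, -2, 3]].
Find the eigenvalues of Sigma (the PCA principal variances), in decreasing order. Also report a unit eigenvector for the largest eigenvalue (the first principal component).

Step 1 — characteristic polynomial p(λ) = det(λI - Sigma) = λ³ - tr·λ² + c_1·λ - det, where tr = trace, c_1 = sum of the principal 2×2 minors, det = det(Sigma):
  tr = 9 + 6 + 3 = 18,
  c_1 = (9·6 - (-2)²) + (9·3 - (1)²) + (6·3 - (-2)²) = 50 + 26 + 14 = 90,
  det = 9·(6·3 - (-2)²) - (-2)·((-2)·3 - (-2)·(1)) + (1)·((-2)·(-2) - 6·(1)) = 9·(14) - (-2)·(-4) + (1)·(-2) = 116.
  So p(λ) = λ³ - 18λ² + 90λ - 116.
Step 2 — look for an integer root (rational root theorem: any rational root is an integer divisor of 116). Testing λ = 2:
  p(2) = 8 - 72 + 180 - 116 = 0  ✓
  Dividing out (λ - 2): p(λ) = (λ - 2)(λ² - 16λ + 58).
Step 3 — remaining eigenvalues from the quadratic λ² - 16λ + 58 = 0:
  Δ = 16² - 4·58 = 256 - 232 = 24,  λ = (16 ± √24)/2 = (16 ± 4.899)/2 ≈ 10.4495 or 5.5505.
  Sorted: λ_1 = 10.4495,  λ_2 = 5.5505,  λ_3 = 2  (check: sum = 18 = tr ✓).

Step 4 — unit eigenvector for λ_1 ≈ 10.4495: v spans the null space of (Sigma - λ_1 I), whose rows are
  r_1 = (-1.4495, -2, 1),  r_2 = (-2, -4.4495, -2),  r_3 = (1, -2, -7.4495).
  v is orthogonal to every row, so take v ∝ r_1 × r_2 = ((-2)·(-2) - (1)·(-4.4495), (1)·(-2) - (-1.4495)·(-2), (-1.4495)·(-4.4495) - (-2)·(-2)) ≈ (8.4495, -4.899, 2.4495).
  Let u = (8.4495, -4.899, 2.4495).
  ||u|| = √((8.4495)² + (-4.899)² + (2.4495)²) = √(101.3939) ≈ 10.0695,  v_1 = u/||u|| ≈ (0.8391, -0.4865, 0.2433) (||v_1|| = 1).

λ_1 = 10.4495,  λ_2 = 5.5505,  λ_3 = 2;  v_1 ≈ (0.8391, -0.4865, 0.2433)


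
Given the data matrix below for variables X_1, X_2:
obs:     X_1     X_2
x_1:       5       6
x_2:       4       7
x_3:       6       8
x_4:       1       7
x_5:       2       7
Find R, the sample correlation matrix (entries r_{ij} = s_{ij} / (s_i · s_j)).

Step 1 — column means:
  mean(X_1) = (5 + 4 + 6 + 1 + 2) / 5 = 18/5 = 3.6
  mean(X_2) = (6 + 7 + 8 + 7 + 7) / 5 = 35/5 = 7

Step 2 — sample variances and covariances s[i,j] = (1/(n-1)) · Σ_k (x_{k,i} - mean_i) · (x_{k,j} - mean_j), with n-1 = 4:
  s[X_1,X_1] = ((1.4)·(1.4) + (0.4)·(0.4) + (2.4)·(2.4) + (-2.6)·(-2.6) + (-1.6)·(-1.6)) / 4 = 17.2/4 = 4.3
  s[X_1,X_2] = ((1.4)·(-1) + (0.4)·(0) + (2.4)·(1) + (-2.6)·(0) + (-1.6)·(0)) / 4 = 1/4 = 0.25
  s[X_2,X_2] = ((-1)·(-1) + (0)·(0) + (1)·(1) + (0)·(0) + (0)·(0)) / 4 = 2/4 = 0.5
  Sample standard deviations s_i = √(s[i,i]):
  s(X_1) = √(4.3) = 2.0736
  s(X_2) = √(0.5) = 0.7071

Step 3 — r_{ij} = s_{ij} / (s_i · s_j):
  r[X_1,X_1] = 1 (diagonal).
  r[X_1,X_2] = 0.25 / (2.0736 · 0.7071) = 0.25 / 1.4663 = 0.1705
  r[X_2,X_2] = 1 (diagonal).

R is symmetric with unit diagonal. Assembling:

R = [[1, 0.1705],
 [0.1705, 1]]


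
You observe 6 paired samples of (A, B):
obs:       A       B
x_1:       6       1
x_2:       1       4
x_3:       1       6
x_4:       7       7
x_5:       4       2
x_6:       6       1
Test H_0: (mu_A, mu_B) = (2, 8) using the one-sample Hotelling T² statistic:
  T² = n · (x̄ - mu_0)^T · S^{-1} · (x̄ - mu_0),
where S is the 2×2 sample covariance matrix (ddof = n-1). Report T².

Step 1 — sample mean vector:
  mean(A) = (6 + 1 + 1 + 7 + 4 + 6) / 6 = 25/6 = 4.1667
  mean(B) = (1 + 4 + 6 + 7 + 2 + 1) / 6 = 21/6 = 3.5
  x̄ = (4.1667, 3.5),  deviation x̄ - mu_0 = (4.1667, 3.5) - (2, 8) = (2.1667, -4.5).

Step 2 — sample covariance matrix, S[i,j] = (1/(n-1)) · Σ_k (x_{k,i} - mean_i) · (x_{k,j} - mean_j), divisor n-1 = 5:
  S[A,A] = ((1.8333)·(1.8333) + (-3.1667)·(-3.1667) + (-3.1667)·(-3.1667) + (2.8333)·(2.8333) + (-0.1667)·(-0.1667) + (1.8333)·(1.8333)) / 5 = 34.8333/5 = 6.9667
  S[A,B] = ((1.8333)·(-2.5) + (-3.1667)·(0.5) + (-3.1667)·(2.5) + (2.8333)·(3.5) + (-0.1667)·(-1.5) + (1.8333)·(-2.5)) / 5 = -8.5/5 = -1.7
  S[B,B] = ((-2.5)·(-2.5) + (0.5)·(0.5) + (2.5)·(2.5) + (3.5)·(3.5) + (-1.5)·(-1.5) + (-2.5)·(-2.5)) / 5 = 33.5/5 = 6.7
  S = [[6.9667, -1.7],
 [-1.7, 6.7]].

Step 3 — invert S. det(S) = 6.9667·6.7 - (-1.7)² = 43.7867.
  S^{-1} = (1/det) · [[d, -b], [-b, a]] = [[0.153, 0.0388],
 [0.0388, 0.1591]].

Step 4 — quadratic form (x̄ - mu_0)^T · S^{-1} · (x̄ - mu_0):
  S^{-1} · (x̄ - mu_0) = (0.1568, -0.6319),
  (x̄ - mu_0)^T · [...] = (2.1667)·(0.1568) + (-4.5)·(-0.6319) = 3.1831.

Step 5 — scale by n: T² = 6 · 3.1831 = 19.0987.

T² ≈ 19.0987


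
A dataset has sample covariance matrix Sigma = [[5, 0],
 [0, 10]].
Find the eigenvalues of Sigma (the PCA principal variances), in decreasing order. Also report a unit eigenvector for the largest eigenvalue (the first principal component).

Step 1 — characteristic polynomial of 2×2 Sigma:
  det(Sigma - λI) = λ² - trace · λ + det = 0.
  trace = 5 + 10 = 15, det = 5·10 - (0)² = 50.
Step 2 — discriminant:
  Δ = trace² - 4·det = 225 - 200 = 25.
Step 3 — eigenvalues:
  λ = (trace ± √Δ)/2 = (15 ± 5)/2,
  λ_1 = 10,  λ_2 = 5.

Step 4 — unit eigenvector for λ_1: Sigma is diagonal, so its eigenvectors are the coordinate axes. λ_1 = 10 is the diagonal entry on the second coordinate axis, hence
  v_1 = (0, 1) (||v_1|| = 1).

λ_1 = 10,  λ_2 = 5;  v_1 ≈ (0, 1)


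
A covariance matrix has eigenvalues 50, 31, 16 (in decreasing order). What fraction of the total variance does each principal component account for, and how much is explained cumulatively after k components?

Step 1 — total variance = trace(Sigma) = Σ λ_i = 50 + 31 + 16 = 97.

Step 2 — fraction explained by component i = λ_i / Σ λ:
  PC1: 50/97 = 0.5155
  PC2: 31/97 = 0.3196
  PC3: 16/97 = 0.1649

Step 3 — cumulative fraction after k components = (λ_1 + ... + λ_k) / Σ λ:
  k = 1: 50/97 = 0.5155
  k = 2: (50 + 31)/97 = 81/97 = 0.8351
  k = 3: (50 + 31 + 16)/97 = 97/97 = 1

Summary (fraction, with percent):

explained: PC1 0.5155 (51.55%), PC2 0.3196 (31.96%), PC3 0.1649 (16.49%);  cumulative: 0.5155, 0.8351, 1


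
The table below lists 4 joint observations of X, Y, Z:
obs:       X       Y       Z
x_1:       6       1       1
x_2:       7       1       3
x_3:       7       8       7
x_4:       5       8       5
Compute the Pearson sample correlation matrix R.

Step 1 — column means:
  mean(X) = (6 + 7 + 7 + 5) / 4 = 25/4 = 6.25
  mean(Y) = (1 + 1 + 8 + 8) / 4 = 18/4 = 4.5
  mean(Z) = (1 + 3 + 7 + 5) / 4 = 16/4 = 4

Step 2 — sample variances and covariances s[i,j] = (1/(n-1)) · Σ_k (x_{k,i} - mean_i) · (x_{k,j} - mean_j), with n-1 = 3:
  s[X,X] = ((-0.25)·(-0.25) + (0.75)·(0.75) + (0.75)·(0.75) + (-1.25)·(-1.25)) / 3 = 2.75/3 = 0.9167
  s[X,Y] = ((-0.25)·(-3.5) + (0.75)·(-3.5) + (0.75)·(3.5) + (-1.25)·(3.5)) / 3 = -3.5/3 = -1.1667
  s[X,Z] = ((-0.25)·(-3) + (0.75)·(-1) + (0.75)·(3) + (-1.25)·(1)) / 3 = 1/3 = 0.3333
  s[Y,Y] = ((-3.5)·(-3.5) + (-3.5)·(-3.5) + (3.5)·(3.5) + (3.5)·(3.5)) / 3 = 49/3 = 16.3333
  s[Y,Z] = ((-3.5)·(-3) + (-3.5)·(-1) + (3.5)·(3) + (3.5)·(1)) / 3 = 28/3 = 9.3333
  s[Z,Z] = ((-3)·(-3) + (-1)·(-1) + (3)·(3) + (1)·(1)) / 3 = 20/3 = 6.6667
  Sample standard deviations s_i = √(s[i,i]):
  s(X) = √(0.9167) = 0.9574
  s(Y) = √(16.3333) = 4.0415
  s(Z) = √(6.6667) = 2.582

Step 3 — r_{ij} = s_{ij} / (s_i · s_j):
  r[X,X] = 1 (diagonal).
  r[X,Y] = -1.1667 / (0.9574 · 4.0415) = -1.1667 / 3.8694 = -0.3015
  r[X,Z] = 0.3333 / (0.9574 · 2.582) = 0.3333 / 2.4721 = 0.1348
  r[Y,Y] = 1 (diagonal).
  r[Y,Z] = 9.3333 / (4.0415 · 2.582) = 9.3333 / 10.435 = 0.8944
  r[Z,Z] = 1 (diagonal).

R is symmetric with unit diagonal. Assembling:

R = [[1, -0.3015, 0.1348],
 [-0.3015, 1, 0.8944],
 [0.1348, 0.8944, 1]]


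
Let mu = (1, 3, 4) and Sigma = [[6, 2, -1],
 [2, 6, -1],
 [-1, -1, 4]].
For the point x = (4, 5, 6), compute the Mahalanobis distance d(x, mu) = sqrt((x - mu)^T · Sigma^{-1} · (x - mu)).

Step 1 — centre the observation: (x - mu) = (3, 2, 2).

Step 2 — invert Sigma (cofactor / det for 3×3, or solve directly):
  Sigma^{-1} = [[0.1917, -0.0583, 0.0333],
 [-0.0583, 0.1917, 0.0333],
 [0.0333, 0.0333, 0.2667]].

Step 3 — form the quadratic (x - mu)^T · Sigma^{-1} · (x - mu):
  Sigma^{-1} · (x - mu) = (0.525, 0.275, 0.7).
  (x - mu)^T · [Sigma^{-1} · (x - mu)] = (3)·(0.525) + (2)·(0.275) + (2)·(0.7) = 3.525.

Step 4 — take square root: d = √(3.525) ≈ 1.8775.

d(x, mu) = √(3.525) ≈ 1.8775


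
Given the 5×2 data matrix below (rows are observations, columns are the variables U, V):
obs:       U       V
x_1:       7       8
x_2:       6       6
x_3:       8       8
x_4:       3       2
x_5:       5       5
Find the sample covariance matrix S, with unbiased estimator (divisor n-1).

Step 1 — column means:
  mean(U) = (7 + 6 + 8 + 3 + 5) / 5 = 29/5 = 5.8
  mean(V) = (8 + 6 + 8 + 2 + 5) / 5 = 29/5 = 5.8

Step 2 — sample covariance S[i,j] = (1/(n-1)) · Σ_k (x_{k,i} - mean_i) · (x_{k,j} - mean_j), with n-1 = 4.
  S[U,U] = ((1.2)·(1.2) + (0.2)·(0.2) + (2.2)·(2.2) + (-2.8)·(-2.8) + (-0.8)·(-0.8)) / 4 = 14.8/4 = 3.7
  S[U,V] = ((1.2)·(2.2) + (0.2)·(0.2) + (2.2)·(2.2) + (-2.8)·(-3.8) + (-0.8)·(-0.8)) / 4 = 18.8/4 = 4.7
  S[V,V] = ((2.2)·(2.2) + (0.2)·(0.2) + (2.2)·(2.2) + (-3.8)·(-3.8) + (-0.8)·(-0.8)) / 4 = 24.8/4 = 6.2

S is symmetric (S[j,i] = S[i,j]). Assembling:

S = [[3.7, 4.7],
 [4.7, 6.2]]


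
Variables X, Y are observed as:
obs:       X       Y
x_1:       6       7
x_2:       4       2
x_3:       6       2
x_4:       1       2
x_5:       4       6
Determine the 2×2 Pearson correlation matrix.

Step 1 — column means:
  mean(X) = (6 + 4 + 6 + 1 + 4) / 5 = 21/5 = 4.2
  mean(Y) = (7 + 2 + 2 + 2 + 6) / 5 = 19/5 = 3.8

Step 2 — sample variances and covariances s[i,j] = (1/(n-1)) · Σ_k (x_{k,i} - mean_i) · (x_{k,j} - mean_j), with n-1 = 4:
  s[X,X] = ((1.8)·(1.8) + (-0.2)·(-0.2) + (1.8)·(1.8) + (-3.2)·(-3.2) + (-0.2)·(-0.2)) / 4 = 16.8/4 = 4.2
  s[X,Y] = ((1.8)·(3.2) + (-0.2)·(-1.8) + (1.8)·(-1.8) + (-3.2)·(-1.8) + (-0.2)·(2.2)) / 4 = 8.2/4 = 2.05
  s[Y,Y] = ((3.2)·(3.2) + (-1.8)·(-1.8) + (-1.8)·(-1.8) + (-1.8)·(-1.8) + (2.2)·(2.2)) / 4 = 24.8/4 = 6.2
  Sample standard deviations s_i = √(s[i,i]):
  s(X) = √(4.2) = 2.0494
  s(Y) = √(6.2) = 2.49

Step 3 — r_{ij} = s_{ij} / (s_i · s_j):
  r[X,X] = 1 (diagonal).
  r[X,Y] = 2.05 / (2.0494 · 2.49) = 2.05 / 5.1029 = 0.4017
  r[Y,Y] = 1 (diagonal).

R is symmetric with unit diagonal. Assembling:

R = [[1, 0.4017],
 [0.4017, 1]]


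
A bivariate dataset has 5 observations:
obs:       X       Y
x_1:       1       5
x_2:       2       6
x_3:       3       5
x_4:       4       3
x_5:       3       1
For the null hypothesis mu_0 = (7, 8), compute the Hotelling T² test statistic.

Step 1 — sample mean vector:
  mean(X) = (1 + 2 + 3 + 4 + 3) / 5 = 13/5 = 2.6
  mean(Y) = (5 + 6 + 5 + 3 + 1) / 5 = 20/5 = 4
  x̄ = (2.6, 4),  deviation x̄ - mu_0 = (2.6, 4) - (7, 8) = (-4.4, -4).

Step 2 — sample covariance matrix, S[i,j] = (1/(n-1)) · Σ_k (x_{k,i} - mean_i) · (x_{k,j} - mean_j), divisor n-1 = 4:
  S[X,X] = ((-1.6)·(-1.6) + (-0.6)·(-0.6) + (0.4)·(0.4) + (1.4)·(1.4) + (0.4)·(0.4)) / 4 = 5.2/4 = 1.3
  S[X,Y] = ((-1.6)·(1) + (-0.6)·(2) + (0.4)·(1) + (1.4)·(-1) + (0.4)·(-3)) / 4 = -5/4 = -1.25
  S[Y,Y] = ((1)·(1) + (2)·(2) + (1)·(1) + (-1)·(-1) + (-3)·(-3)) / 4 = 16/4 = 4
  S = [[1.3, -1.25],
 [-1.25, 4]].

Step 3 — invert S. det(S) = 1.3·4 - (-1.25)² = 3.6375.
  S^{-1} = (1/det) · [[d, -b], [-b, a]] = [[1.0997, 0.3436],
 [0.3436, 0.3574]].

Step 4 — quadratic form (x̄ - mu_0)^T · S^{-1} · (x̄ - mu_0):
  S^{-1} · (x̄ - mu_0) = (-6.2131, -2.9416),
  (x̄ - mu_0)^T · [...] = (-4.4)·(-6.2131) + (-4)·(-2.9416) = 39.1038.

Step 5 — scale by n: T² = 5 · 39.1038 = 195.5189.

T² ≈ 195.5189


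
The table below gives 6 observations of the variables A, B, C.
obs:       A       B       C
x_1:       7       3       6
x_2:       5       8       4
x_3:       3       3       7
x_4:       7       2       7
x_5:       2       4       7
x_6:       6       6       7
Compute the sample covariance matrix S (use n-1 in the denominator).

Step 1 — column means:
  mean(A) = (7 + 5 + 3 + 7 + 2 + 6) / 6 = 30/6 = 5
  mean(B) = (3 + 8 + 3 + 2 + 4 + 6) / 6 = 26/6 = 4.3333
  mean(C) = (6 + 4 + 7 + 7 + 7 + 7) / 6 = 38/6 = 6.3333

Step 2 — sample covariance S[i,j] = (1/(n-1)) · Σ_k (x_{k,i} - mean_i) · (x_{k,j} - mean_j), with n-1 = 5.
  S[A,A] = ((2)·(2) + (0)·(0) + (-2)·(-2) + (2)·(2) + (-3)·(-3) + (1)·(1)) / 5 = 22/5 = 4.4
  S[A,B] = ((2)·(-1.3333) + (0)·(3.6667) + (-2)·(-1.3333) + (2)·(-2.3333) + (-3)·(-0.3333) + (1)·(1.6667)) / 5 = -2/5 = -0.4
  S[A,C] = ((2)·(-0.3333) + (0)·(-2.3333) + (-2)·(0.6667) + (2)·(0.6667) + (-3)·(0.6667) + (1)·(0.6667)) / 5 = -2/5 = -0.4
  S[B,B] = ((-1.3333)·(-1.3333) + (3.6667)·(3.6667) + (-1.3333)·(-1.3333) + (-2.3333)·(-2.3333) + (-0.3333)·(-0.3333) + (1.6667)·(1.6667)) / 5 = 25.3333/5 = 5.0667
  S[B,C] = ((-1.3333)·(-0.3333) + (3.6667)·(-2.3333) + (-1.3333)·(0.6667) + (-2.3333)·(0.6667) + (-0.3333)·(0.6667) + (1.6667)·(0.6667)) / 5 = -9.6667/5 = -1.9333
  S[C,C] = ((-0.3333)·(-0.3333) + (-2.3333)·(-2.3333) + (0.6667)·(0.6667) + (0.6667)·(0.6667) + (0.6667)·(0.6667) + (0.6667)·(0.6667)) / 5 = 7.3333/5 = 1.4667

S is symmetric (S[j,i] = S[i,j]). Assembling:

S = [[4.4, -0.4, -0.4],
 [-0.4, 5.0667, -1.9333],
 [-0.4, -1.9333, 1.4667]]


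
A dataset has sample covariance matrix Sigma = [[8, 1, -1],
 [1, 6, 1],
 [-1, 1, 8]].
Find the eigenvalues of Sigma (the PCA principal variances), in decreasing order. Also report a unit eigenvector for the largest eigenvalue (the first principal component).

Step 1 — characteristic polynomial p(λ) = det(λI - Sigma) = λ³ - tr·λ² + c_1·λ - det, where tr = trace, c_1 = sum of the principal 2×2 minors, det = det(Sigma):
  tr = 8 + 6 + 8 = 22,
  c_1 = (8·6 - (1)²) + (8·8 - (-1)²) + (6·8 - (1)²) = 47 + 63 + 47 = 157,
  det = 8·(6·8 - (1)²) - (1)·((1)·8 - (1)·(-1)) + (-1)·((1)·(1) - 6·(-1)) = 8·(47) - (1)·(9) + (-1)·(7) = 360.
  So p(λ) = λ³ - 22λ² + 157λ - 360.
Step 2 — look for an integer root (rational root theorem: any rational root is an integer divisor of 360). Testing λ = 5:
  p(5) = 125 - 550 + 785 - 360 = 0  ✓
  Dividing out (λ - 5): p(λ) = (λ - 5)(λ² - 17λ + 72).
Step 3 — remaining eigenvalues from the quadratic λ² - 17λ + 72 = 0:
  Δ = 17² - 4·72 = 289 - 288 = 1,  λ = (17 ± √1)/2 = (17 ± 1)/2 = 9 or 8.
  Sorted: λ_1 = 9,  λ_2 = 8,  λ_3 = 5  (check: sum = 22 = tr ✓).

Step 4 — unit eigenvector for λ_1 = 9: v spans the null space of (Sigma - λ_1 I), whose rows are
  r_1 = (-1, 1, -1),  r_2 = (1, -3, 1),  r_3 = (-1, 1, -1).
  v is orthogonal to every row, so take v ∝ r_1 × r_2 = ((1)·(1) - (-1)·(-3), (-1)·(1) - (-1)·(1), (-1)·(-3) - (1)·(1)) = (-2, 0, 2).
  Rescale (divide by 2; multiply by -1 so the first nonzero entry is positive): u = (1, 0, -1).
  ||u|| = √((1)² + (0)² + (-1)²) = √(2) ≈ 1.4142,  v_1 = u/||u|| ≈ (0.7071, 0, -0.7071) (||v_1|| = 1).

λ_1 = 9,  λ_2 = 8,  λ_3 = 5;  v_1 ≈ (0.7071, 0, -0.7071)


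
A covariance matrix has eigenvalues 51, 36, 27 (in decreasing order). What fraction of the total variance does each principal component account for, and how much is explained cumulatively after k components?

Step 1 — total variance = trace(Sigma) = Σ λ_i = 51 + 36 + 27 = 114.

Step 2 — fraction explained by component i = λ_i / Σ λ:
  PC1: 51/114 = 0.4474
  PC2: 36/114 = 0.3158
  PC3: 27/114 = 0.2368

Step 3 — cumulative fraction after k components = (λ_1 + ... + λ_k) / Σ λ:
  k = 1: 51/114 = 0.4474
  k = 2: (51 + 36)/114 = 87/114 = 0.7632
  k = 3: (51 + 36 + 27)/114 = 114/114 = 1

Summary (fraction, with percent):

explained: PC1 0.4474 (44.74%), PC2 0.3158 (31.58%), PC3 0.2368 (23.68%);  cumulative: 0.4474, 0.7632, 1


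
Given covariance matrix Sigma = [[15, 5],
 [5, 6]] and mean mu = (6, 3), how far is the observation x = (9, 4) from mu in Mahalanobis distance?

Step 1 — centre the observation: (x - mu) = (3, 1).

Step 2 — invert Sigma. det(Sigma) = 15·6 - (5)² = 65.
  Sigma^{-1} = (1/det) · [[d, -b], [-b, a]] = [[0.0923, -0.0769],
 [-0.0769, 0.2308]].

Step 3 — form the quadratic (x - mu)^T · Sigma^{-1} · (x - mu):
  Sigma^{-1} · (x - mu) = (0.2, 0).
  (x - mu)^T · [Sigma^{-1} · (x - mu)] = (3)·(0.2) + (1)·(0) = 0.6.

Step 4 — take square root: d = √(0.6) ≈ 0.7746.

d(x, mu) = √(0.6) ≈ 0.7746


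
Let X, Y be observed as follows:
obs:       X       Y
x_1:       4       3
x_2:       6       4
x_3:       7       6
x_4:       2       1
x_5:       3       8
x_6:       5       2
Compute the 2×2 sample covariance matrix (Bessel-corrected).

Step 1 — column means:
  mean(X) = (4 + 6 + 7 + 2 + 3 + 5) / 6 = 27/6 = 4.5
  mean(Y) = (3 + 4 + 6 + 1 + 8 + 2) / 6 = 24/6 = 4

Step 2 — sample covariance S[i,j] = (1/(n-1)) · Σ_k (x_{k,i} - mean_i) · (x_{k,j} - mean_j), with n-1 = 5.
  S[X,X] = ((-0.5)·(-0.5) + (1.5)·(1.5) + (2.5)·(2.5) + (-2.5)·(-2.5) + (-1.5)·(-1.5) + (0.5)·(0.5)) / 5 = 17.5/5 = 3.5
  S[X,Y] = ((-0.5)·(-1) + (1.5)·(0) + (2.5)·(2) + (-2.5)·(-3) + (-1.5)·(4) + (0.5)·(-2)) / 5 = 6/5 = 1.2
  S[Y,Y] = ((-1)·(-1) + (0)·(0) + (2)·(2) + (-3)·(-3) + (4)·(4) + (-2)·(-2)) / 5 = 34/5 = 6.8

S is symmetric (S[j,i] = S[i,j]). Assembling:

S = [[3.5, 1.2],
 [1.2, 6.8]]


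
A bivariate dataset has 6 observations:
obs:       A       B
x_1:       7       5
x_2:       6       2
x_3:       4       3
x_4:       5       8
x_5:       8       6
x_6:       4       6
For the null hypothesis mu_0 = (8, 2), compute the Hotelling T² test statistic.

Step 1 — sample mean vector:
  mean(A) = (7 + 6 + 4 + 5 + 8 + 4) / 6 = 34/6 = 5.6667
  mean(B) = (5 + 2 + 3 + 8 + 6 + 6) / 6 = 30/6 = 5
  x̄ = (5.6667, 5),  deviation x̄ - mu_0 = (5.6667, 5) - (8, 2) = (-2.3333, 3).

Step 2 — sample covariance matrix, S[i,j] = (1/(n-1)) · Σ_k (x_{k,i} - mean_i) · (x_{k,j} - mean_j), divisor n-1 = 5:
  S[A,A] = ((1.3333)·(1.3333) + (0.3333)·(0.3333) + (-1.6667)·(-1.6667) + (-0.6667)·(-0.6667) + (2.3333)·(2.3333) + (-1.6667)·(-1.6667)) / 5 = 13.3333/5 = 2.6667
  S[A,B] = ((1.3333)·(0) + (0.3333)·(-3) + (-1.6667)·(-2) + (-0.6667)·(3) + (2.3333)·(1) + (-1.6667)·(1)) / 5 = 1/5 = 0.2
  S[B,B] = ((0)·(0) + (-3)·(-3) + (-2)·(-2) + (3)·(3) + (1)·(1) + (1)·(1)) / 5 = 24/5 = 4.8
  S = [[2.6667, 0.2],
 [0.2, 4.8]].

Step 3 — invert S. det(S) = 2.6667·4.8 - (0.2)² = 12.76.
  S^{-1} = (1/det) · [[d, -b], [-b, a]] = [[0.3762, -0.0157],
 [-0.0157, 0.209]].

Step 4 — quadratic form (x̄ - mu_0)^T · S^{-1} · (x̄ - mu_0):
  S^{-1} · (x̄ - mu_0) = (-0.9248, 0.6635),
  (x̄ - mu_0)^T · [...] = (-2.3333)·(-0.9248) + (3)·(0.6635) = 4.1484.

Step 5 — scale by n: T² = 6 · 4.1484 = 24.8903.

T² ≈ 24.8903


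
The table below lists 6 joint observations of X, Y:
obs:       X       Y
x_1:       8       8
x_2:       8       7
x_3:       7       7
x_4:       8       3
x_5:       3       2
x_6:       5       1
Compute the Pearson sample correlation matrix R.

Step 1 — column means:
  mean(X) = (8 + 8 + 7 + 8 + 3 + 5) / 6 = 39/6 = 6.5
  mean(Y) = (8 + 7 + 7 + 3 + 2 + 1) / 6 = 28/6 = 4.6667

Step 2 — sample variances and covariances s[i,j] = (1/(n-1)) · Σ_k (x_{k,i} - mean_i) · (x_{k,j} - mean_j), with n-1 = 5:
  s[X,X] = ((1.5)·(1.5) + (1.5)·(1.5) + (0.5)·(0.5) + (1.5)·(1.5) + (-3.5)·(-3.5) + (-1.5)·(-1.5)) / 5 = 21.5/5 = 4.3
  s[X,Y] = ((1.5)·(3.3333) + (1.5)·(2.3333) + (0.5)·(2.3333) + (1.5)·(-1.6667) + (-3.5)·(-2.6667) + (-1.5)·(-3.6667)) / 5 = 22/5 = 4.4
  s[Y,Y] = ((3.3333)·(3.3333) + (2.3333)·(2.3333) + (2.3333)·(2.3333) + (-1.6667)·(-1.6667) + (-2.6667)·(-2.6667) + (-3.6667)·(-3.6667)) / 5 = 45.3333/5 = 9.0667
  Sample standard deviations s_i = √(s[i,i]):
  s(X) = √(4.3) = 2.0736
  s(Y) = √(9.0667) = 3.0111

Step 3 — r_{ij} = s_{ij} / (s_i · s_j):
  r[X,X] = 1 (diagonal).
  r[X,Y] = 4.4 / (2.0736 · 3.0111) = 4.4 / 6.2439 = 0.7047
  r[Y,Y] = 1 (diagonal).

R is symmetric with unit diagonal. Assembling:

R = [[1, 0.7047],
 [0.7047, 1]]


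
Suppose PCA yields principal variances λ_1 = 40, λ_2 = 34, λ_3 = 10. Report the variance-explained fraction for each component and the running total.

Step 1 — total variance = trace(Sigma) = Σ λ_i = 40 + 34 + 10 = 84.

Step 2 — fraction explained by component i = λ_i / Σ λ:
  PC1: 40/84 = 0.4762
  PC2: 34/84 = 0.4048
  PC3: 10/84 = 0.119

Step 3 — cumulative fraction after k components = (λ_1 + ... + λ_k) / Σ λ:
  k = 1: 40/84 = 0.4762
  k = 2: (40 + 34)/84 = 74/84 = 0.881
  k = 3: (40 + 34 + 10)/84 = 84/84 = 1

Summary (fraction, with percent):

explained: PC1 0.4762 (47.62%), PC2 0.4048 (40.48%), PC3 0.119 (11.9%);  cumulative: 0.4762, 0.881, 1


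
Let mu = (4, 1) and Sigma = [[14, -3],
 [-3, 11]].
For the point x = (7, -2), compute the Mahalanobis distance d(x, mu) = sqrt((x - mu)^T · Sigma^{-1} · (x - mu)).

Step 1 — centre the observation: (x - mu) = (3, -3).

Step 2 — invert Sigma. det(Sigma) = 14·11 - (-3)² = 145.
  Sigma^{-1} = (1/det) · [[d, -b], [-b, a]] = [[0.0759, 0.0207],
 [0.0207, 0.0966]].

Step 3 — form the quadratic (x - mu)^T · Sigma^{-1} · (x - mu):
  Sigma^{-1} · (x - mu) = (0.1655, -0.2276).
  (x - mu)^T · [Sigma^{-1} · (x - mu)] = (3)·(0.1655) + (-3)·(-0.2276) = 1.1793.

Step 4 — take square root: d = √(1.1793) ≈ 1.086.

d(x, mu) = √(1.1793) ≈ 1.086


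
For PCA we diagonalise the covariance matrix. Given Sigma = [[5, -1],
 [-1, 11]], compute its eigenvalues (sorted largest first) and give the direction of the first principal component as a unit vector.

Step 1 — characteristic polynomial of 2×2 Sigma:
  det(Sigma - λI) = λ² - trace · λ + det = 0.
  trace = 5 + 11 = 16, det = 5·11 - (-1)² = 54.
Step 2 — discriminant:
  Δ = trace² - 4·det = 256 - 216 = 40.
Step 3 — eigenvalues:
  λ = (trace ± √Δ)/2 = (16 ± 6.3246)/2,
  λ_1 = 11.1623,  λ_2 = 4.8377.

Step 4 — unit eigenvector for λ_1: solve (Sigma - λ_1 I)v = 0. First row:
  (5 - 11.1623)·v_x + (-1)·v_y = 0, i.e. (-6.1623)·v_x + (-1)·v_y = 0,
  so v ∝ (b, λ_1 - a) = (-1, 6.1623); multiply by -1 so the first entry is positive: u = (1, -6.1623).
  ||u|| = √((1)² + (-6.1623)²) = √(38.9737) ≈ 6.2429,
  v_1 = u/||u|| ≈ (0.1602, -0.9871) (||v_1|| = 1).

λ_1 = 11.1623,  λ_2 = 4.8377;  v_1 ≈ (0.1602, -0.9871)


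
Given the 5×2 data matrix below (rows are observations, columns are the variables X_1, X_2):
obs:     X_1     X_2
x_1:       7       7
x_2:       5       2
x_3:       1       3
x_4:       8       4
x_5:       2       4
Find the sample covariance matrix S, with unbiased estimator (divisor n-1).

Step 1 — column means:
  mean(X_1) = (7 + 5 + 1 + 8 + 2) / 5 = 23/5 = 4.6
  mean(X_2) = (7 + 2 + 3 + 4 + 4) / 5 = 20/5 = 4

Step 2 — sample covariance S[i,j] = (1/(n-1)) · Σ_k (x_{k,i} - mean_i) · (x_{k,j} - mean_j), with n-1 = 4.
  S[X_1,X_1] = ((2.4)·(2.4) + (0.4)·(0.4) + (-3.6)·(-3.6) + (3.4)·(3.4) + (-2.6)·(-2.6)) / 4 = 37.2/4 = 9.3
  S[X_1,X_2] = ((2.4)·(3) + (0.4)·(-2) + (-3.6)·(-1) + (3.4)·(0) + (-2.6)·(0)) / 4 = 10/4 = 2.5
  S[X_2,X_2] = ((3)·(3) + (-2)·(-2) + (-1)·(-1) + (0)·(0) + (0)·(0)) / 4 = 14/4 = 3.5

S is symmetric (S[j,i] = S[i,j]). Assembling:

S = [[9.3, 2.5],
 [2.5, 3.5]]


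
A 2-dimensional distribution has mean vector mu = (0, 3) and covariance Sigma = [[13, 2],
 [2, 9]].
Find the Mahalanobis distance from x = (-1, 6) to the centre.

Step 1 — centre the observation: (x - mu) = (-1, 3).

Step 2 — invert Sigma. det(Sigma) = 13·9 - (2)² = 113.
  Sigma^{-1} = (1/det) · [[d, -b], [-b, a]] = [[0.0796, -0.0177],
 [-0.0177, 0.115]].

Step 3 — form the quadratic (x - mu)^T · Sigma^{-1} · (x - mu):
  Sigma^{-1} · (x - mu) = (-0.1327, 0.3628).
  (x - mu)^T · [Sigma^{-1} · (x - mu)] = (-1)·(-0.1327) + (3)·(0.3628) = 1.2212.

Step 4 — take square root: d = √(1.2212) ≈ 1.1051.

d(x, mu) = √(1.2212) ≈ 1.1051


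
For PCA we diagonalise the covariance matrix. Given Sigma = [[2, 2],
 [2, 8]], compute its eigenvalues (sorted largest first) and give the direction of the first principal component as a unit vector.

Step 1 — characteristic polynomial of 2×2 Sigma:
  det(Sigma - λI) = λ² - trace · λ + det = 0.
  trace = 2 + 8 = 10, det = 2·8 - (2)² = 12.
Step 2 — discriminant:
  Δ = trace² - 4·det = 100 - 48 = 52.
Step 3 — eigenvalues:
  λ = (trace ± √Δ)/2 = (10 ± 7.2111)/2,
  λ_1 = 8.6056,  λ_2 = 1.3944.

Step 4 — unit eigenvector for λ_1: solve (Sigma - λ_1 I)v = 0. First row:
  (2 - 8.6056)·v_x + (2)·v_y = 0, i.e. (-6.6056)·v_x + (2)·v_y = 0,
  so v ∝ (b, λ_1 - a) = (2, 6.6056) = u.
  ||u|| = √((2)² + (6.6056)²) = √(47.6333) ≈ 6.9017,
  v_1 = u/||u|| ≈ (0.2898, 0.9571) (||v_1|| = 1).

λ_1 = 8.6056,  λ_2 = 1.3944;  v_1 ≈ (0.2898, 0.9571)


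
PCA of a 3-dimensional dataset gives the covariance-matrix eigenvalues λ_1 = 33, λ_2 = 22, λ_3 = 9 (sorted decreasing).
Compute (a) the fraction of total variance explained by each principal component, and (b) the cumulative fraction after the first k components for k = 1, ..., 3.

Step 1 — total variance = trace(Sigma) = Σ λ_i = 33 + 22 + 9 = 64.

Step 2 — fraction explained by component i = λ_i / Σ λ:
  PC1: 33/64 = 0.5156
  PC2: 22/64 = 0.3438
  PC3: 9/64 = 0.1406

Step 3 — cumulative fraction after k components = (λ_1 + ... + λ_k) / Σ λ:
  k = 1: 33/64 = 0.5156
  k = 2: (33 + 22)/64 = 55/64 = 0.8594
  k = 3: (33 + 22 + 9)/64 = 64/64 = 1

Summary (fraction, with percent):

explained: PC1 0.5156 (51.56%), PC2 0.3438 (34.38%), PC3 0.1406 (14.06%);  cumulative: 0.5156, 0.8594, 1


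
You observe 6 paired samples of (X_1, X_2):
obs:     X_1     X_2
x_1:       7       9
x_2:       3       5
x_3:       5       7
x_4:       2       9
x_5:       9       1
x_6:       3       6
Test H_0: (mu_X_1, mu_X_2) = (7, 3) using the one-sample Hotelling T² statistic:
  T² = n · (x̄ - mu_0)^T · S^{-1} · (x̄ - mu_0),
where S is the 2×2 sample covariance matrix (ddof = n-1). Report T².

Step 1 — sample mean vector:
  mean(X_1) = (7 + 3 + 5 + 2 + 9 + 3) / 6 = 29/6 = 4.8333
  mean(X_2) = (9 + 5 + 7 + 9 + 1 + 6) / 6 = 37/6 = 6.1667
  x̄ = (4.8333, 6.1667),  deviation x̄ - mu_0 = (4.8333, 6.1667) - (7, 3) = (-2.1667, 3.1667).

Step 2 — sample covariance matrix, S[i,j] = (1/(n-1)) · Σ_k (x_{k,i} - mean_i) · (x_{k,j} - mean_j), divisor n-1 = 5:
  S[X_1,X_1] = ((2.1667)·(2.1667) + (-1.8333)·(-1.8333) + (0.1667)·(0.1667) + (-2.8333)·(-2.8333) + (4.1667)·(4.1667) + (-1.8333)·(-1.8333)) / 5 = 36.8333/5 = 7.3667
  S[X_1,X_2] = ((2.1667)·(2.8333) + (-1.8333)·(-1.1667) + (0.1667)·(0.8333) + (-2.8333)·(2.8333) + (4.1667)·(-5.1667) + (-1.8333)·(-0.1667)) / 5 = -20.8333/5 = -4.1667
  S[X_2,X_2] = ((2.8333)·(2.8333) + (-1.1667)·(-1.1667) + (0.8333)·(0.8333) + (2.8333)·(2.8333) + (-5.1667)·(-5.1667) + (-0.1667)·(-0.1667)) / 5 = 44.8333/5 = 8.9667
  S = [[7.3667, -4.1667],
 [-4.1667, 8.9667]].

Step 3 — invert S. det(S) = 7.3667·8.9667 - (-4.1667)² = 48.6933.
  S^{-1} = (1/det) · [[d, -b], [-b, a]] = [[0.1841, 0.0856],
 [0.0856, 0.1513]].

Step 4 — quadratic form (x̄ - mu_0)^T · S^{-1} · (x̄ - mu_0):
  S^{-1} · (x̄ - mu_0) = (-0.128, 0.2937),
  (x̄ - mu_0)^T · [...] = (-2.1667)·(-0.128) + (3.1667)·(0.2937) = 1.2073.

Step 5 — scale by n: T² = 6 · 1.2073 = 7.244.

T² ≈ 7.244
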